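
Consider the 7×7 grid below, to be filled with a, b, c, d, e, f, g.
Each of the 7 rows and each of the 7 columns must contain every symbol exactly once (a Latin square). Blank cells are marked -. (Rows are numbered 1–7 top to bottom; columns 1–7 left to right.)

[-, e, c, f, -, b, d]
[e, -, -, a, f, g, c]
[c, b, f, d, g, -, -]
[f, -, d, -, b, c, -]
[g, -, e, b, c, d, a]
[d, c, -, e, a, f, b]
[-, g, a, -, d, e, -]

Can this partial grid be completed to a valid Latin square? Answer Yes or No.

No

Row 1, column 5: row 1 together with column 5 already contain {a, b, c, d, e, f, g} — every symbol — so nothing can go there. The grid has no valid completion.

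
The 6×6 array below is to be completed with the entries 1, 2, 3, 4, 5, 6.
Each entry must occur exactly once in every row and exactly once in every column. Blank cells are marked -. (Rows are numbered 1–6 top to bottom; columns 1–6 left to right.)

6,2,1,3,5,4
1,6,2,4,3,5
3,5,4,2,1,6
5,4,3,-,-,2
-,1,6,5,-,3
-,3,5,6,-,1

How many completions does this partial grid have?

Row 4, column 4: eliminating its row and column leaves {1}.
Row 4, column 5: eliminating its row and column leaves {6}.
Row 5, column 1: eliminating its row and column leaves {2, 4}.
Row 5, column 5: eliminating its row and column leaves {2, 4}.
Row 6, column 1: eliminating its row and column leaves {2, 4}.
Row 6, column 5: eliminating its row and column leaves {2, 4}.
Enumerating the assignments across these blanks that avoid any row or column repeat gives 2 completions.

2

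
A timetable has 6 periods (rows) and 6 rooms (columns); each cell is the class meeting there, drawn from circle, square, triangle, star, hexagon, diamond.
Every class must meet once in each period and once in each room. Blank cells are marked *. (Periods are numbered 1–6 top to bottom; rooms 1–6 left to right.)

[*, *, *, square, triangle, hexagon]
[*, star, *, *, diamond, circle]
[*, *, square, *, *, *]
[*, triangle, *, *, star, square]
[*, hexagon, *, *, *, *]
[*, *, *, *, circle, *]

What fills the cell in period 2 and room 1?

square

Period 3, room 5: period 3 has {square} and room 5 has {circle, triangle, star, diamond}, leaving only hexagon.
Period 5, room 5: period 5 has {hexagon} and room 5 has {circle, triangle, star, hexagon, diamond}, leaving only square.
Period 2, room 1 is narrowed to {square, triangle, hexagon}.
If it were triangle, then period 2, room 4 would be left with no valid symbol.
If it were hexagon, then period 2, room 4 would be left with no valid symbol.
So period 2, room 1 must be square.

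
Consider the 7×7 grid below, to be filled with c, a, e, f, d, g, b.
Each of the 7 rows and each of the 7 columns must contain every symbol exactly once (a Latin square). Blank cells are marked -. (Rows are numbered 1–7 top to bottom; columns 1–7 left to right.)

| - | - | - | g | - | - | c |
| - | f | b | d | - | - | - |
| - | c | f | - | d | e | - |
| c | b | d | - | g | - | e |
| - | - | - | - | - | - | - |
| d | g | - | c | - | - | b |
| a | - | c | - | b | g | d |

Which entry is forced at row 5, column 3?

Row 7, column 2: row 7 has {c, a, d, g, b} and column 2 has {c, f, g, b}, leaving only e.
Row 7, column 4: row 7 has {c, a, e, d, g, b} and column 4 has {c, d, g}, leaving only f.
Row 4, column 4: row 4 has {c, e, d, g, b} and column 4 has {c, f, d, g}, leaving only a.
Row 3, column 4: row 3 has {c, e, f, d} and column 4 has {c, a, f, d, g}, leaving only b.
Row 3, column 1: row 3 has {c, e, f, d, b} and column 1 has {c, a, d}, leaving only g.
Row 2, column 1: row 2 has {f, d, b} and column 1 has {c, a, d, g}, leaving only e.
Row 3, column 7: row 3 has {c, e, f, d, g, b} and column 7 has {c, e, d, b}, leaving only a.
Row 2, column 7: row 2 has {e, f, d, b} and column 7 has {c, a, e, d, b}, leaving only g.
Row 4, column 6: row 4 has {c, a, e, d, g, b} and column 6 has {e, g}, leaving only f.
Row 5, column 4: row 5 has {} and column 4 has {c, a, f, d, g, b}, leaving only e.
Row 5, column 7: row 5 has {e} and column 7 has {c, a, e, d, g, b}, leaving only f.
Row 5, column 1: row 5 has {e, f} and column 1 has {c, a, e, d, g}, leaving only b.
Row 1, column 1: row 1 has {c, g} and column 1 has {c, a, e, d, g, b}, leaving only f.
Row 6, column 6: row 6 has {c, d, g, b} and column 6 has {e, f, g}, leaving only a.
Row 2, column 6: row 2 has {e, f, d, g, b} and column 6 has {a, e, f, g}, leaving only c.
Row 2, column 5: row 2 has {c, e, f, d, g, b} and column 5 has {d, g, b}, leaving only a.
Row 1, column 5: row 1 has {c, f, g} and column 5 has {a, d, g, b}, leaving only e.
Row 1, column 3: row 1 has {c, e, f, g} and column 3 has {c, f, d, b}, leaving only a.
Row 5 already has {e, f, b} and column 3 already has {c, a, f, d, b}, so row 5, column 3 must be g.

g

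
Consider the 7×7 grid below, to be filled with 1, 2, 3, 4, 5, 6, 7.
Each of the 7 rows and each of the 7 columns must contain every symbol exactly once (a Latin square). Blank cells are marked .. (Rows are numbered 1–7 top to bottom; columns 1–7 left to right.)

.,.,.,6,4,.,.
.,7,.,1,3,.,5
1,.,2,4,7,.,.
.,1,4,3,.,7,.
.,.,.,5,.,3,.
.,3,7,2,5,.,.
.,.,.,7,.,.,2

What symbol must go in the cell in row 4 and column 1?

Row 2, column 3: row 2 has {1, 3, 5, 7} and column 3 has {2, 4, 7}, leaving only 6.
Row 4, column 7: row 4 has {1, 3, 4, 7} and column 7 has {2, 5}, leaving only 6.
Row 3, column 7: row 3 has {1, 2, 4, 7} and column 7 has {2, 5, 6}, leaving only 3.
Row 4, column 5: row 4 has {1, 3, 4, 6, 7} and column 5 has {3, 4, 5, 7}, leaving only 2.
Row 4 already has {1, 2, 3, 4, 6, 7} and column 1 already has {1}, so row 4, column 1 must be 5.

5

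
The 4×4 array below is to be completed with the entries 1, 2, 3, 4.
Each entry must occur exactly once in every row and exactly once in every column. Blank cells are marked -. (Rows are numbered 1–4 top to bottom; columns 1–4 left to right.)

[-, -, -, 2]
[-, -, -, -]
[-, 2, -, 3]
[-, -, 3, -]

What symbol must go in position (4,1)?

Row 4, column 1 is narrowed to {1, 2, 4}.
If it were 1, then row 2, column 3 would be left with no valid symbol.
If it were 4, then row 2, column 3 would be left with no valid symbol.
So row 4, column 1 must be 2.

2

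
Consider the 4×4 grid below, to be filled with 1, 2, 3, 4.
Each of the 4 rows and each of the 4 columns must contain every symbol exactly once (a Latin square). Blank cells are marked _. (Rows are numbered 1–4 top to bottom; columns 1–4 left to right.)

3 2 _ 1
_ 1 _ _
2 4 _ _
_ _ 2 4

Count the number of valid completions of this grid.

Row 1, column 3: eliminating its row and column leaves {4}.
Row 2, column 1: eliminating its row and column leaves {4}.
Row 2, column 3: eliminating its row and column leaves {3, 4}.
Row 2, column 4: eliminating its row and column leaves {2, 3}.
Row 3, column 3: eliminating its row and column leaves {1, 3}.
Row 3, column 4: eliminating its row and column leaves {3}.
Row 4, column 1: eliminating its row and column leaves {1}.
Row 4, column 2: eliminating its row and column leaves {3}.
Only one assignment across all blanks avoids any row or column repeat, giving 1 completion.

1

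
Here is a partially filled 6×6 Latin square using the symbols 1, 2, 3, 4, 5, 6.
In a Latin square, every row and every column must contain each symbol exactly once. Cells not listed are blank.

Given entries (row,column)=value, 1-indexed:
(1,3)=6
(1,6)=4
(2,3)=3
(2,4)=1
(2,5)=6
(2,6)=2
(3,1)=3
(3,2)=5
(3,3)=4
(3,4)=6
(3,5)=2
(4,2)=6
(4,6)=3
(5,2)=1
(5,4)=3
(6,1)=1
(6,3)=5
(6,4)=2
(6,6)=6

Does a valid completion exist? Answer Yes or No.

Row 1, column 4: row 1 has {4, 6} and column 4 has {1, 2, 3, 6}, so it must be 5.
Row 1, column 1: row 1 has {4, 5, 6} and column 1 has {1, 3}, so it must be 2.
Row 1, column 2: row 1 has {2, 4, 5, 6} and column 2 has {1, 5, 6}, so it must be 3.
Row 1, column 5: row 1 has {2, 3, 4, 5, 6} and column 5 has {2, 6}, so it must be 1.
Row 2, column 2: row 2 has {1, 2, 3, 6} and column 2 has {1, 3, 5, 6}, so it must be 4.
Now row 6, column 2: row 6 together with column 2 already contain {1, 2, 3, 4, 5, 6} — every symbol — so nothing can go there. The grid has no valid completion.

No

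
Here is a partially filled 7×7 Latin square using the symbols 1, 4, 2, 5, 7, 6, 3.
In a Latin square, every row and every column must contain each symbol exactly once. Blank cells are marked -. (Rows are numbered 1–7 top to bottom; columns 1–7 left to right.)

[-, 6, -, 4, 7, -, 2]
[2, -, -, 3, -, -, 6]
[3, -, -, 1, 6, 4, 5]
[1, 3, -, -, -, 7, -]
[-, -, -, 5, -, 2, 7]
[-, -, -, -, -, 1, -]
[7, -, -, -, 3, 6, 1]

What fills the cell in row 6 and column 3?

6

Row 1, column 1: row 1 has {4, 2, 7, 6} and column 1 has {1, 2, 7, 3}, leaving only 5.
Row 1, column 6: row 1 has {4, 2, 5, 7, 6} and column 6 has {1, 4, 2, 7, 6}, leaving only 3.
Row 1, column 3: row 1 has {4, 2, 5, 7, 6, 3} and column 3 has {}, leaving only 1.
Row 2, column 6: row 2 has {2, 6, 3} and column 6 has {1, 4, 2, 7, 6, 3}, leaving only 5.
Row 4, column 7: row 4 has {1, 7, 3} and column 7 has {1, 2, 5, 7, 6}, leaving only 4.
Row 6, column 7: row 6 has {1} and column 7 has {1, 4, 2, 5, 7, 6}, leaving only 3.
Row 7, column 4: row 7 has {1, 7, 6, 3} and column 4 has {1, 4, 5, 3}, leaving only 2.
Row 4, column 4: row 4 has {1, 4, 7, 3} and column 4 has {1, 4, 2, 5, 3}, leaving only 6.
Row 6, column 4: row 6 has {1, 3} and column 4 has {1, 4, 2, 5, 6, 3}, leaving only 7.
Row 6, column 3 is narrowed to {4, 2, 5, 6}.
If it were 4, then row 7, column 3 would be left with no valid symbol.
If it were 2, then row 7, column 3 would be left with no valid symbol.
If it were 5, then row 7, column 3 would be left with no valid symbol.
So row 6, column 3 must be 6.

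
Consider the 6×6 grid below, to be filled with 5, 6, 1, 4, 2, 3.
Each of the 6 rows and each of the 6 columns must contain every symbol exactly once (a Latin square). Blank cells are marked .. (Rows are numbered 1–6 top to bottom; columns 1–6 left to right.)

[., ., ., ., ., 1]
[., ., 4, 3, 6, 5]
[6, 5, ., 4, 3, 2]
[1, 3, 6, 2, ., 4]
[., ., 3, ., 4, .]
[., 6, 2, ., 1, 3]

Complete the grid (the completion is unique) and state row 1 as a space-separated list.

3 4 5 6 2 1

Row 1, column 3: row 1 has {1} and column 3 has {6, 4, 2, 3}, leaving only 5.
Row 1, column 4: row 1 has {5, 1} and column 4 has {4, 2, 3}, leaving only 6.
Row 1, column 5: row 1 has {5, 6, 1} and column 5 has {6, 1, 4, 3}, leaving only 2.
Row 1, column 2: row 1 has {5, 6, 1, 2} and column 2 has {5, 6, 3}, leaving only 4.
Row 1, column 1: row 1 has {5, 6, 1, 4, 2} and column 1 has {6, 1}, leaving only 3.
So row 1 reads: 3 4 5 6 2 1.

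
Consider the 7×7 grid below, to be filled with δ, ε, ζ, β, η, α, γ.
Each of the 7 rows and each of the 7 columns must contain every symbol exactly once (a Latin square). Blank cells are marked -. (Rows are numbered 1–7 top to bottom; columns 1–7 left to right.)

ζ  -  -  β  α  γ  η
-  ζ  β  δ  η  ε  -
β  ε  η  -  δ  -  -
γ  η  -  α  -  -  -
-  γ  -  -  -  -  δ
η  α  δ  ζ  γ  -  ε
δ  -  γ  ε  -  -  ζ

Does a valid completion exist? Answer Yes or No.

No

Row 1, column 2: row 1 has {ζ, β, η, α, γ} and column 2 has {ε, ζ, η, α, γ}, so it must be δ.
Row 1, column 3: row 1 has {δ, ζ, β, η, α, γ} and column 3 has {δ, β, η, γ}, so it must be ε.
Row 2, column 1: row 2 has {δ, ε, ζ, β, η} and column 1 has {δ, ζ, β, η, γ}, so it must be α.
Row 2, column 7: row 2 has {δ, ε, ζ, β, η, α} and column 7 has {δ, ε, ζ, η}, so it must be γ.
Row 3, column 4: row 3 has {δ, ε, β, η} and column 4 has {δ, ε, ζ, β, α}, so it must be γ.
Row 3, column 7: row 3 has {δ, ε, β, η, γ} and column 7 has {δ, ε, ζ, η, γ}, so it must be α.
Row 3, column 6: row 3 has {δ, ε, β, η, α, γ} and column 6 has {ε, γ}, so it must be ζ.
Row 4, column 3: row 4 has {η, α, γ} and column 3 has {δ, ε, β, η, γ}, so it must be ζ.
Row 4, column 7: row 4 has {ζ, η, α, γ} and column 7 has {δ, ε, ζ, η, α, γ}, so it must be β.
Row 4, column 5: row 4 has {ζ, β, η, α, γ} and column 5 has {δ, η, α, γ}, so it must be ε.
Row 4, column 6: row 4 has {ε, ζ, β, η, α, γ} and column 6 has {ε, ζ, γ}, so it must be δ.
Row 5, column 1: row 5 has {δ, γ} and column 1 has {δ, ζ, β, η, α, γ}, so it must be ε.
Row 5, column 3: row 5 has {δ, ε, γ} and column 3 has {δ, ε, ζ, β, η, γ}, so it must be α.
Row 5, column 4: row 5 has {δ, ε, α, γ} and column 4 has {δ, ε, ζ, β, α, γ}, so it must be η.
Row 5, column 6: row 5 has {δ, ε, η, α, γ} and column 6 has {δ, ε, ζ, γ}, so it must be β.
Now row 6, column 6: row 6 together with column 6 already contain {δ, ε, ζ, β, η, α, γ} — every symbol — so nothing can go there. The grid has no valid completion.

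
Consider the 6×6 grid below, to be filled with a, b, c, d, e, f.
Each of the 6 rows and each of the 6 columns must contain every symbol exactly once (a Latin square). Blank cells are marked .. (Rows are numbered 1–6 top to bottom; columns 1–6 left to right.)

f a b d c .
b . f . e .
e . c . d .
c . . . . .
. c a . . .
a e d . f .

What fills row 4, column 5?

Row 1, column 6: row 1 has {a, b, c, d, f} and column 6 has {}, leaving only e.
Row 2, column 2: row 2 has {b, e, f} and column 2 has {a, c, e}, leaving only d.
Row 4, column 3: row 4 has {c} and column 3 has {a, b, c, d, f}, leaving only e.
Row 5, column 1: row 5 has {a, c} and column 1 has {a, b, c, e, f}, leaving only d.
Row 5, column 5: row 5 has {a, c, d} and column 5 has {c, d, e, f}, leaving only b.
Row 4 already has {c, e} and column 5 already has {b, c, d, e, f}, so row 4, column 5 must be a.

a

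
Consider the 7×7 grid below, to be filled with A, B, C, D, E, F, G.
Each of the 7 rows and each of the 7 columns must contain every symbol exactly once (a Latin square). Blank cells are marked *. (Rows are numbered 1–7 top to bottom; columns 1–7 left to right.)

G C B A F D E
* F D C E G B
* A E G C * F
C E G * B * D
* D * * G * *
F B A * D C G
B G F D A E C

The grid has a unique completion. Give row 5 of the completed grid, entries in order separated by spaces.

Row 5, column 3: row 5 has {D, G} and column 3 has {A, B, D, E, F, G}, leaving only C.
Row 5, column 7: row 5 has {C, D, G} and column 7 has {B, C, D, E, F, G}, leaving only A.
Row 5, column 1: row 5 has {A, C, D, G} and column 1 has {B, C, F, G}, leaving only E.
Row 2, column 1: row 2 has {B, C, D, E, F, G} and column 1 has {B, C, E, F, G}, leaving only A.
Row 3, column 1: row 3 has {A, C, E, F, G} and column 1 has {A, B, C, E, F, G}, leaving only D.
Row 3, column 6: row 3 has {A, C, D, E, F, G} and column 6 has {C, D, E, G}, leaving only B.
Row 5, column 6: row 5 has {A, C, D, E, G} and column 6 has {B, C, D, E, G}, leaving only F.
Row 5, column 4: row 5 has {A, C, D, E, F, G} and column 4 has {A, C, D, G}, leaving only B.
So row 5 reads: E D C B G F A.

E D C B G F A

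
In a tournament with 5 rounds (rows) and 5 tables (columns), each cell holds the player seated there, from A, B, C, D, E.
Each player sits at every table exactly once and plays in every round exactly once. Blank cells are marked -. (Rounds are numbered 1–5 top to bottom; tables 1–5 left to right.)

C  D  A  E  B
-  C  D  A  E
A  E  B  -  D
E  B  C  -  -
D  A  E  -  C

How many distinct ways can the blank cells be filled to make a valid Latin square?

Round 2, table 1: eliminating its round and table leaves {B}.
Round 3, table 4: eliminating its round and table leaves {C}.
Round 4, table 4: eliminating its round and table leaves {D}.
Round 4, table 5: eliminating its round and table leaves {A}.
Round 5, table 4: eliminating its round and table leaves {B}.
Only one assignment across all blanks avoids any round or table repeat, giving 1 completion.

1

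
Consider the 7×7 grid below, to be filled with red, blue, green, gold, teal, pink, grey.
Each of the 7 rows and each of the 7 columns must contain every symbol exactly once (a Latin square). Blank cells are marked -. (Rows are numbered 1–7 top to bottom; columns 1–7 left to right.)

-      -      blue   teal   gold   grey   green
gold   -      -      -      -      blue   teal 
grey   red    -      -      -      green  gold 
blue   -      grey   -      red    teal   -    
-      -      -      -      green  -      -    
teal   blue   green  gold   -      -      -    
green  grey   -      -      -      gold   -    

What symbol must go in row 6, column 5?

grey

Row 1, column 2: row 1 has {blue, green, gold, teal, grey} and column 2 has {red, blue, grey}, leaving only pink.
Row 1, column 1: row 1 has {blue, green, gold, teal, pink, grey} and column 1 has {blue, green, gold, teal, grey}, leaving only red.
Row 2, column 2: row 2 has {blue, gold, teal} and column 2 has {red, blue, pink, grey}, leaving only green.
Row 4, column 2: row 4 has {red, blue, teal, grey} and column 2 has {red, blue, green, pink, grey}, leaving only gold.
Row 4, column 7: row 4 has {red, blue, gold, teal, grey} and column 7 has {green, gold, teal}, leaving only pink.
Row 4, column 4: row 4 has {red, blue, gold, teal, pink, grey} and column 4 has {gold, teal}, leaving only green.
Row 5, column 1: row 5 has {green} and column 1 has {red, blue, green, gold, teal, grey}, leaving only pink.
Row 5, column 2: row 5 has {green, pink} and column 2 has {red, blue, green, gold, pink, grey}, leaving only teal.
Row 5, column 6: row 5 has {green, teal, pink} and column 6 has {blue, green, gold, teal, grey}, leaving only red.
Row 5, column 3: row 5 has {red, green, teal, pink} and column 3 has {blue, green, grey}, leaving only gold.
Row 6, column 6: row 6 has {blue, green, gold, teal} and column 6 has {red, blue, green, gold, teal, grey}, leaving only pink.
Row 6 already has {blue, green, gold, teal, pink} and column 5 already has {red, green, gold}, so row 6, column 5 must be grey.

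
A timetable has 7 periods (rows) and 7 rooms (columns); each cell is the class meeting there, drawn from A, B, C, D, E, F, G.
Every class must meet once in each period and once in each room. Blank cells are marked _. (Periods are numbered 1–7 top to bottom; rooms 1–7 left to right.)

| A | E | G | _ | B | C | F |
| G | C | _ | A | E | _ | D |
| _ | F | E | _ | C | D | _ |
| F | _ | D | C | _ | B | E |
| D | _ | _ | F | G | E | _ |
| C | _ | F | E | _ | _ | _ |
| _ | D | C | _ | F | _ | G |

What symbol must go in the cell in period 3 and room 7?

Period 1, room 4: period 1 has {A, B, C, E, F, G} and room 4 has {A, C, E, F}, leaving only D.
Period 2, room 3: period 2 has {A, C, D, E, G} and room 3 has {C, D, E, F, G}, leaving only B.
Period 2, room 6: period 2 has {A, B, C, D, E, G} and room 6 has {B, C, D, E}, leaving only F.
Period 3, room 1: period 3 has {C, D, E, F} and room 1 has {A, C, D, F, G}, leaving only B.
Period 3 already has {B, C, D, E, F} and room 7 already has {D, E, F, G}, so period 3, room 7 must be A.

A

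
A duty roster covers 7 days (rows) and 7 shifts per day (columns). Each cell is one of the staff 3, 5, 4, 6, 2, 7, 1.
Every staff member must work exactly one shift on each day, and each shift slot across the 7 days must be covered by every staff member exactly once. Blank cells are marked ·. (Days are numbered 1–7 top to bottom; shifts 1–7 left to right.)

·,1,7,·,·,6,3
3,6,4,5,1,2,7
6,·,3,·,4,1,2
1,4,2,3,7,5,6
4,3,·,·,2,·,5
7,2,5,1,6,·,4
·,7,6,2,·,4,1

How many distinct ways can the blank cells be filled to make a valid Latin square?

1

Day 1, shift 1: eliminating its day and shift leaves {5, 2}.
Day 1, shift 4: eliminating its day and shift leaves {4}.
Day 1, shift 5: eliminating its day and shift leaves {5}.
Day 3, shift 2: eliminating its day and shift leaves {5}.
Day 3, shift 4: eliminating its day and shift leaves {7}.
Day 5, shift 3: eliminating its day and shift leaves {1}.
Day 5, shift 4: eliminating its day and shift leaves {6, 7}.
Day 5, shift 6: eliminating its day and shift leaves {7}.
Day 6, shift 6: eliminating its day and shift leaves {3}.
Day 7, shift 1: eliminating its day and shift leaves {5}.
Day 7, shift 5: eliminating its day and shift leaves {3, 5}.
Only one assignment across all blanks avoids any day or shift repeat, giving 1 completion.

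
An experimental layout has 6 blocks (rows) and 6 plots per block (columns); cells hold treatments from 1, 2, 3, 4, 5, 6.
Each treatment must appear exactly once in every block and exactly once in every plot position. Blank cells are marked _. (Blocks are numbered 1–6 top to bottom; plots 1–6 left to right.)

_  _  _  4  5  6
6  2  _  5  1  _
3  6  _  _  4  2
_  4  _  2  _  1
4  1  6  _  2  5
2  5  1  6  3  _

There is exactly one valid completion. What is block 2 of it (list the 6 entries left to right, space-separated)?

Block 1, plot 1: block 1 has {4, 5, 6} and plot 1 has {2, 3, 4, 6}, leaving only 1.
Block 1, plot 2: block 1 has {1, 4, 5, 6} and plot 2 has {1, 2, 4, 5, 6}, leaving only 3.
Block 1, plot 3: block 1 has {1, 3, 4, 5, 6} and plot 3 has {1, 6}, leaving only 2.
Block 3, plot 3: block 3 has {2, 3, 4, 6} and plot 3 has {1, 2, 6}, leaving only 5.
Block 3, plot 4: block 3 has {2, 3, 4, 5, 6} and plot 4 has {2, 4, 5, 6}, leaving only 1.
Block 4, plot 1: block 4 has {1, 2, 4} and plot 1 has {1, 2, 3, 4, 6}, leaving only 5.
Block 4, plot 3: block 4 has {1, 2, 4, 5} and plot 3 has {1, 2, 5, 6}, leaving only 3.
Block 2, plot 3: block 2 has {1, 2, 5, 6} and plot 3 has {1, 2, 3, 5, 6}, leaving only 4.
Block 2, plot 6: block 2 has {1, 2, 4, 5, 6} and plot 6 has {1, 2, 5, 6}, leaving only 3.
So block 2 reads: 6 2 4 5 1 3.

6 2 4 5 1 3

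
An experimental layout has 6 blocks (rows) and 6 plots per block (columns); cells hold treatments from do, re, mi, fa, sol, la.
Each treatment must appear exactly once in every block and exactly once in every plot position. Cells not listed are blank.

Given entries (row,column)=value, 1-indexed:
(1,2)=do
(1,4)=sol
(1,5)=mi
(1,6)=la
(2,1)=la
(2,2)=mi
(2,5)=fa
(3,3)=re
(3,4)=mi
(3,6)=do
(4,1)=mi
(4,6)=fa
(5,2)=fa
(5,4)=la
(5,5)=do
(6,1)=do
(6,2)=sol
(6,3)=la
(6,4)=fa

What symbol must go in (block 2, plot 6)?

sol

Block 1, plot 3: block 1 has {do, mi, sol, la} and plot 3 has {re, la}, leaving only fa.
Block 1, plot 1: block 1 has {do, mi, fa, sol, la} and plot 1 has {do, mi, la}, leaving only re.
Block 3, plot 2: block 3 has {do, re, mi} and plot 2 has {do, mi, fa, sol}, leaving only la.
Block 3, plot 5: block 3 has {do, re, mi, la} and plot 5 has {do, mi, fa}, leaving only sol.
Block 3, plot 1: block 3 has {do, re, mi, sol, la} and plot 1 has {do, re, mi, la}, leaving only fa.
Block 4, plot 2: block 4 has {mi, fa} and plot 2 has {do, mi, fa, sol, la}, leaving only re.
Block 4, plot 4: block 4 has {re, mi, fa} and plot 4 has {mi, fa, sol, la}, leaving only do.
Block 2, plot 4: block 2 has {mi, fa, la} and plot 4 has {do, mi, fa, sol, la}, leaving only re.
Block 2 already has {re, mi, fa, la} and plot 6 already has {do, fa, la}, so block 2, plot 6 must be sol.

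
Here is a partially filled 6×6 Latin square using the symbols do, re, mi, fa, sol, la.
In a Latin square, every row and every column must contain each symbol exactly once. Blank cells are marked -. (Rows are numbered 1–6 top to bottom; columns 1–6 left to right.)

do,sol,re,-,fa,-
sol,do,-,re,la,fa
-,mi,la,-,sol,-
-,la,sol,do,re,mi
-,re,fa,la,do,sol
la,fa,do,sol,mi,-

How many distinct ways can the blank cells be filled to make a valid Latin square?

Row 1, column 4: eliminating its row and column leaves {mi}.
Row 1, column 6: eliminating its row and column leaves {la}.
Row 2, column 3: eliminating its row and column leaves {mi}.
Row 3, column 1: eliminating its row and column leaves {re, fa}.
Row 3, column 4: eliminating its row and column leaves {fa}.
Row 3, column 6: eliminating its row and column leaves {do, re}.
Row 4, column 1: eliminating its row and column leaves {fa}.
Row 5, column 1: eliminating its row and column leaves {mi}.
Row 6, column 6: eliminating its row and column leaves {re}.
Only one assignment across all blanks avoids any row or column repeat, giving 1 completion.

1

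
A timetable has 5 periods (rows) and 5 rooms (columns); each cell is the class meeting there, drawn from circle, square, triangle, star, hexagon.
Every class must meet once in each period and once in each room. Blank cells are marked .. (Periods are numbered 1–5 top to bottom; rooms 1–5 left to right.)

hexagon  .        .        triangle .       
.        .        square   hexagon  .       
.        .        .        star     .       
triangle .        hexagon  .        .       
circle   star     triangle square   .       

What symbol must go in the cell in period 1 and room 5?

square

Period 2, room 1: period 2 has {square, hexagon} and room 1 has {circle, triangle, hexagon}, leaving only star.
Period 3, room 1: period 3 has {star} and room 1 has {circle, triangle, star, hexagon}, leaving only square.
Period 3, room 3: period 3 has {square, star} and room 3 has {square, triangle, hexagon}, leaving only circle.
Period 1, room 3: period 1 has {triangle, hexagon} and room 3 has {circle, square, triangle, hexagon}, leaving only star.
Period 4, room 4: period 4 has {triangle, hexagon} and room 4 has {square, triangle, star, hexagon}, leaving only circle.
Period 4, room 2: period 4 has {circle, triangle, hexagon} and room 2 has {star}, leaving only square.
Period 1, room 2: period 1 has {triangle, star, hexagon} and room 2 has {square, star}, leaving only circle.
Period 1 already has {circle, triangle, star, hexagon} and room 5 already has {}, so period 1, room 5 must be square.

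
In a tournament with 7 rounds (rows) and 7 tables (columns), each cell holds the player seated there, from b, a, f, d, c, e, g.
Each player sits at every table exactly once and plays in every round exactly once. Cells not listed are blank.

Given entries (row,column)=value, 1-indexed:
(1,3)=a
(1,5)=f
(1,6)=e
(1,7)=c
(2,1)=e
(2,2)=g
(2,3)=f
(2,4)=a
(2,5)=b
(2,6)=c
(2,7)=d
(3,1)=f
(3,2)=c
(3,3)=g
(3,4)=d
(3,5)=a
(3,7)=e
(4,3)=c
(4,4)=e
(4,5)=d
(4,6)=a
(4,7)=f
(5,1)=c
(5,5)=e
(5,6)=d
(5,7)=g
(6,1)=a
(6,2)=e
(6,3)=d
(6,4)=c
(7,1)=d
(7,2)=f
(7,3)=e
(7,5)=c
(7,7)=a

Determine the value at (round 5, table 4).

f

Round 3, table 6: round 3 has {a, f, d, c, e, g} and table 6 has {a, d, c, e}, leaving only b.
Round 4, table 2: round 4 has {a, f, d, c, e} and table 2 has {f, c, e, g}, leaving only b.
Round 1, table 2: round 1 has {a, f, c, e} and table 2 has {b, f, c, e, g}, leaving only d.
Round 4, table 1: round 4 has {b, a, f, d, c, e} and table 1 has {a, f, d, c, e}, leaving only g.
Round 1, table 1: round 1 has {a, f, d, c, e} and table 1 has {a, f, d, c, e, g}, leaving only b.
Round 1, table 4: round 1 has {b, a, f, d, c, e} and table 4 has {a, d, c, e}, leaving only g.
Round 5, table 2: round 5 has {d, c, e, g} and table 2 has {b, f, d, c, e, g}, leaving only a.
Round 5, table 3: round 5 has {a, d, c, e, g} and table 3 has {a, f, d, c, e, g}, leaving only b.
Round 5 already has {b, a, d, c, e, g} and table 4 already has {a, d, c, e, g}, so round 5, table 4 must be f.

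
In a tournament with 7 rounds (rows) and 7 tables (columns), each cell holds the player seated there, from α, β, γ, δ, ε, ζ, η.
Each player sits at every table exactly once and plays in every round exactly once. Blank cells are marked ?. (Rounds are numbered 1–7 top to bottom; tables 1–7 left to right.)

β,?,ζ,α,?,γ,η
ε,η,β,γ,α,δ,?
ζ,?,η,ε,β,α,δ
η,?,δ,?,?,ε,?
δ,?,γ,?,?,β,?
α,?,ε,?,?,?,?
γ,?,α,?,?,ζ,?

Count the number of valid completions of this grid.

Round 1, table 2: eliminating its round and table leaves {δ, ε}.
Round 1, table 5: eliminating its round and table leaves {δ, ε}.
Round 2, table 7: eliminating its round and table leaves {ζ}.
Round 3, table 2: eliminating its round and table leaves {γ}.
Round 4, table 2: eliminating its round and table leaves {α, β, γ, ζ}.
Round 4, table 4: eliminating its round and table leaves {β, ζ}.
Round 4, table 5: eliminating its round and table leaves {γ, ζ}.
Round 4, table 7: eliminating its round and table leaves {α, β, γ, ζ}.
Round 5, table 2: eliminating its round and table leaves {α, ε, ζ}.
Round 5, table 4: eliminating its round and table leaves {ζ, η}.
Round 5, table 5: eliminating its round and table leaves {ε, ζ, η}.
Round 5, table 7: eliminating its round and table leaves {α, ε, ζ}.
Round 6, table 2: eliminating its round and table leaves {β, γ, δ, ζ}.
Round 6, table 4: eliminating its round and table leaves {β, δ, ζ, η}.
Round 6, table 5: eliminating its round and table leaves {γ, δ, ζ, η}.
Round 6, table 6: eliminating its round and table leaves {η}.
Round 6, table 7: eliminating its round and table leaves {β, γ, ζ}.
Round 7, table 2: eliminating its round and table leaves {β, δ, ε}.
Round 7, table 4: eliminating its round and table leaves {β, δ, η}.
Round 7, table 5: eliminating its round and table leaves {δ, ε, η}.
Round 7, table 7: eliminating its round and table leaves {β, ε}.
Enumerating the assignments across these blanks that avoid any round or table repeat gives 9 completions.

9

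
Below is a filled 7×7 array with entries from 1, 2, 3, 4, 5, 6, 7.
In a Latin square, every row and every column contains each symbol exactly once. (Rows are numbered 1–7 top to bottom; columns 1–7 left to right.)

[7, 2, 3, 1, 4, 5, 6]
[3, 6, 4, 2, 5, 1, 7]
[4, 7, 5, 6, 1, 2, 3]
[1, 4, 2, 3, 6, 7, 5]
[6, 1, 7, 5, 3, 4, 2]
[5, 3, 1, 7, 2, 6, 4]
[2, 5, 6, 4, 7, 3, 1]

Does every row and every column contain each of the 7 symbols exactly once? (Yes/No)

Each row is a permutation of the 7 symbols, and so is each column.

Yes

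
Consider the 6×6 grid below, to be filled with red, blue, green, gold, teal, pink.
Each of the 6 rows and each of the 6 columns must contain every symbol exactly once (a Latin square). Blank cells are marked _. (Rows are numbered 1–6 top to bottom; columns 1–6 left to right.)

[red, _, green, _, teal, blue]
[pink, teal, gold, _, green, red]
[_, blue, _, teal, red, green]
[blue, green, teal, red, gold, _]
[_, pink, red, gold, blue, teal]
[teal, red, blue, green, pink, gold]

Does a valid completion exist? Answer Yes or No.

Yes

No row or column among the givens repeats a symbol, and propagating forced cells runs into no contradiction.
One valid completion exists (for instance, red gold green pink teal blue / pink teal gold blue green red / gold blue pink teal red green / blue green teal red gold pink / green pink red gold blue teal / teal red blue green pink gold).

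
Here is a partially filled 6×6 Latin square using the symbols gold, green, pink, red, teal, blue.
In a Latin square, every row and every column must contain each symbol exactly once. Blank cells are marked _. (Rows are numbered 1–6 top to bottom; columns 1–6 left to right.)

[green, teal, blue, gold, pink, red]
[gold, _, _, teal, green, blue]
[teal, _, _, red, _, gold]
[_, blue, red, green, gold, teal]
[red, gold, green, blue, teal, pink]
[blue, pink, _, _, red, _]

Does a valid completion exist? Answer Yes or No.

No

Row 6, column 4: row 6 together with column 4 already contain {gold, green, pink, red, teal, blue} — every symbol — so nothing can go there. The grid has no valid completion.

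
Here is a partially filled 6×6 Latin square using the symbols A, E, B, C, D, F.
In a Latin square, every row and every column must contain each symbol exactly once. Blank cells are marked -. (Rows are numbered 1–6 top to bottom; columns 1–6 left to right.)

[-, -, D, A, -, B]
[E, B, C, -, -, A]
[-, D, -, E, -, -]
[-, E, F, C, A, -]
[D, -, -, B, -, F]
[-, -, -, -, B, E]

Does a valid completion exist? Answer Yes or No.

Yes

No row or column among the givens repeats a symbol, and propagating forced cells runs into no contradiction.
One valid completion exists (for instance, F C D A E B / E B C F D A / A D B E F C / B E F C A D / D A E B C F / C F A D B E).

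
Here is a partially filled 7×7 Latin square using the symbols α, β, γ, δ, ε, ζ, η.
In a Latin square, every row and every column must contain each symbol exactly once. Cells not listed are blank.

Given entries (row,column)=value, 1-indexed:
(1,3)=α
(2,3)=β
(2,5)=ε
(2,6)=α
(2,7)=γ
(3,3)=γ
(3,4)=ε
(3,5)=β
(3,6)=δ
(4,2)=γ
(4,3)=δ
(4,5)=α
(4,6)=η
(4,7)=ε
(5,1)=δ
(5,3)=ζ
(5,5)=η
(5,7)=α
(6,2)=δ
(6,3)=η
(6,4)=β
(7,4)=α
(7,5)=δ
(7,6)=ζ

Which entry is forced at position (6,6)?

ε

Row 4, column 4: row 4 has {α, γ, δ, ε, η} and column 4 has {α, β, ε}, leaving only ζ.
Row 4, column 1: row 4 has {α, γ, δ, ε, ζ, η} and column 1 has {δ}, leaving only β.
Row 5, column 4: row 5 has {α, δ, ζ, η} and column 4 has {α, β, ε, ζ}, leaving only γ.
Row 6, column 7: row 6 has {β, δ, η} and column 7 has {α, γ, ε}, leaving only ζ.
Row 3, column 7: row 3 has {β, γ, δ, ε} and column 7 has {α, γ, ε, ζ}, leaving only η.
Row 6, column 5: row 6 has {β, δ, ζ, η} and column 5 has {α, β, δ, ε, η}, leaving only γ.
Row 6 already has {β, γ, δ, ζ, η} and column 6 already has {α, δ, ζ, η}, so row 6, column 6 must be ε.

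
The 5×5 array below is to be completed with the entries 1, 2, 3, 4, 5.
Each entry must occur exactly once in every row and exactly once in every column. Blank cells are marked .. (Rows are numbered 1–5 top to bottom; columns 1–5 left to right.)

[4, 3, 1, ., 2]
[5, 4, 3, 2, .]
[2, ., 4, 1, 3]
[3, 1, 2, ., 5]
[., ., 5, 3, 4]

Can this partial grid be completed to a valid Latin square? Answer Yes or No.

No row or column among the givens repeats a symbol, and propagating forced cells runs into no contradiction.
One valid completion exists (for instance, 4 3 1 5 2 / 5 4 3 2 1 / 2 5 4 1 3 / 3 1 2 4 5 / 1 2 5 3 4).

Yes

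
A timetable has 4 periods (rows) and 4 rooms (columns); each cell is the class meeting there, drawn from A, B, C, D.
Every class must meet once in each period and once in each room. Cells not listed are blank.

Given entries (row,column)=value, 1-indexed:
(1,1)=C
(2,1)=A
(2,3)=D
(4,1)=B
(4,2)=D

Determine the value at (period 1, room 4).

D

Period 3, room 1: period 3 has {} and room 1 has {A, B, C}, leaving only D.
Period 1, room 4 is narrowed to {A, B, D}.
If it were A, then period 1, room 3 would be left with no valid symbol.
If it were B, then period 1, room 3 would be left with no valid symbol.
So period 1, room 4 must be D.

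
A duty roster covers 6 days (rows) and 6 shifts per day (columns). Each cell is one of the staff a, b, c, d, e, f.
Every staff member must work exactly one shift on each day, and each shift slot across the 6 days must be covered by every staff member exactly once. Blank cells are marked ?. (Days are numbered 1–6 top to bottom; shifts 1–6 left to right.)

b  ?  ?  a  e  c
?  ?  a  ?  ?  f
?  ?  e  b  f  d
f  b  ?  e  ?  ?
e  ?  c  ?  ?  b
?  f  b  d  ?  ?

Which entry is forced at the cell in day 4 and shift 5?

c

Day 1, shift 2: day 1 has {a, b, c, e} and shift 2 has {b, f}, leaving only d.
Day 1, shift 3: day 1 has {a, b, c, d, e} and shift 3 has {a, b, c, e}, leaving only f.
Day 2, shift 4: day 2 has {a, f} and shift 4 has {a, b, d, e}, leaving only c.
Day 2, shift 1: day 2 has {a, c, f} and shift 1 has {b, e, f}, leaving only d.
Day 2, shift 2: day 2 has {a, c, d, f} and shift 2 has {b, d, f}, leaving only e.
Day 2, shift 5: day 2 has {a, c, d, e, f} and shift 5 has {e, f}, leaving only b.
Day 4, shift 3: day 4 has {b, e, f} and shift 3 has {a, b, c, e, f}, leaving only d.
Day 4, shift 6: day 4 has {b, d, e, f} and shift 6 has {b, c, d, f}, leaving only a.
Day 4 already has {a, b, d, e, f} and shift 5 already has {b, e, f}, so day 4, shift 5 must be c.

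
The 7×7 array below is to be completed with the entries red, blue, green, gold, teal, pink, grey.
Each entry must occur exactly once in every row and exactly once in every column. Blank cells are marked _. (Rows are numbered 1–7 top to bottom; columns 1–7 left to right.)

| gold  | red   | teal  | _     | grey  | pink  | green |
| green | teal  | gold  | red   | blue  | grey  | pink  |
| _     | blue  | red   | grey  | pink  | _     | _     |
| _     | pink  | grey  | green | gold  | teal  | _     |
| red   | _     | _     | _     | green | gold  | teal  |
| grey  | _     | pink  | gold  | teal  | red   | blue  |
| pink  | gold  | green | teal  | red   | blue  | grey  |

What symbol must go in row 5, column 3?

blue

Row 5 already has {red, green, gold, teal} and column 3 already has {red, green, gold, teal, pink, grey}, so row 5, column 3 must be blue.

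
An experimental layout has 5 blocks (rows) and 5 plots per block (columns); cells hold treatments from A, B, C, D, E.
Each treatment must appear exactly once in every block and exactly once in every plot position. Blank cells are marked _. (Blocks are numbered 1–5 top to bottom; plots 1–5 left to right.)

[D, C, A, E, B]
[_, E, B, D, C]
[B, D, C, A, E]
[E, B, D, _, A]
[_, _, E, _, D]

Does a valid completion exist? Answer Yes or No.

Yes

No block or plot among the givens repeats a symbol, and propagating forced cells runs into no contradiction.
One valid completion exists (for instance, D C A E B / A E B D C / B D C A E / E B D C A / C A E B D).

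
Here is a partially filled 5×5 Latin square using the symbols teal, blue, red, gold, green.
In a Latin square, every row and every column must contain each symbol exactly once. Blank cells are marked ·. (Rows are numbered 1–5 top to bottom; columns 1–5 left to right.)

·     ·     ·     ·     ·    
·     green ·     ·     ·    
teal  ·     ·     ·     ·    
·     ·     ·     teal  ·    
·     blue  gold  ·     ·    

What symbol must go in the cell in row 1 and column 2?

teal

Row 1, column 2 is narrowed to {teal, red, gold}.
If it were red, then row 4, column 2 would be left with no valid symbol.
If it were gold, then row 4, column 2 would be left with no valid symbol.
So row 1, column 2 must be teal.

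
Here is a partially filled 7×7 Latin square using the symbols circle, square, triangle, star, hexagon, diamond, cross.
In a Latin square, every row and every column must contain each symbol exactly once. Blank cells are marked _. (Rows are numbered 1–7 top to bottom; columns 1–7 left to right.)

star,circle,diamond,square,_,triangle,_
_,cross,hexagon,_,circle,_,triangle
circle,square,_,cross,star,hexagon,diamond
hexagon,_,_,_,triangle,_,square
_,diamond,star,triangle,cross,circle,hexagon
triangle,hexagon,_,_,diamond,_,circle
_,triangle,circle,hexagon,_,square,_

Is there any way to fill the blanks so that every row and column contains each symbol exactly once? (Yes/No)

Row 7, column 5: row 7 together with column 5 already contain {circle, square, triangle, star, hexagon, diamond, cross} — every symbol — so nothing can go there. The grid has no valid completion.

No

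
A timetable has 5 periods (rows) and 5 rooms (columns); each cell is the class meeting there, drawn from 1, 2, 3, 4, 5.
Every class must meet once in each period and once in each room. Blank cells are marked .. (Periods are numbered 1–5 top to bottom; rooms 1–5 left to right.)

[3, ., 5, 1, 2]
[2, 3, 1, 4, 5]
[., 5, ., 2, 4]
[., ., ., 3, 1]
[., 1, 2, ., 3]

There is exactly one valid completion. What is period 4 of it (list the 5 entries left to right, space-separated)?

Period 4, room 3: period 4 has {1, 3} and room 3 has {1, 2, 5}, leaving only 4.
Period 4, room 1: period 4 has {1, 3, 4} and room 1 has {2, 3}, leaving only 5.
Period 4, room 2: period 4 has {1, 3, 4, 5} and room 2 has {1, 3, 5}, leaving only 2.
So period 4 reads: 5 2 4 3 1.

5 2 4 3 1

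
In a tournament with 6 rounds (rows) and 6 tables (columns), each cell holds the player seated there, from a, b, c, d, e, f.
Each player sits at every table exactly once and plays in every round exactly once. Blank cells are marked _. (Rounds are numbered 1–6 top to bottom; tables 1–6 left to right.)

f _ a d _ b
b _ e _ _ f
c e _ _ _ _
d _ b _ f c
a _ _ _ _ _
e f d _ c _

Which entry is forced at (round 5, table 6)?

e

Round 1, table 2: round 1 has {a, b, d, f} and table 2 has {e, f}, leaving only c.
Round 1, table 5: round 1 has {a, b, c, d, f} and table 5 has {c, f}, leaving only e.
Round 3, table 3: round 3 has {c, e} and table 3 has {a, b, d, e}, leaving only f.
Round 4, table 2: round 4 has {b, c, d, f} and table 2 has {c, e, f}, leaving only a.
Round 2, table 2: round 2 has {b, e, f} and table 2 has {a, c, e, f}, leaving only d.
Round 2, table 5: round 2 has {b, d, e, f} and table 5 has {c, e, f}, leaving only a.
Round 2, table 4: round 2 has {a, b, d, e, f} and table 4 has {d}, leaving only c.
Round 4, table 4: round 4 has {a, b, c, d, f} and table 4 has {c, d}, leaving only e.
Round 5, table 2: round 5 has {a} and table 2 has {a, c, d, e, f}, leaving only b.
Round 5, table 3: round 5 has {a, b} and table 3 has {a, b, d, e, f}, leaving only c.
Round 5, table 4: round 5 has {a, b, c} and table 4 has {c, d, e}, leaving only f.
Round 5, table 5: round 5 has {a, b, c, f} and table 5 has {a, c, e, f}, leaving only d.
Round 5 already has {a, b, c, d, f} and table 6 already has {b, c, f}, so round 5, table 6 must be e.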